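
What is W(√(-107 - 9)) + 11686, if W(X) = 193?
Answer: 11879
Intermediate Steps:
W(√(-107 - 9)) + 11686 = 193 + 11686 = 11879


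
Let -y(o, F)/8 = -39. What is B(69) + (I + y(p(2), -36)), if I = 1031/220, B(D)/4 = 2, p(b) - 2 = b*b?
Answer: 71431/220 ≈ 324.69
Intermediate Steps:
p(b) = 2 + b² (p(b) = 2 + b*b = 2 + b²)
y(o, F) = 312 (y(o, F) = -8*(-39) = 312)
B(D) = 8 (B(D) = 4*2 = 8)
I = 1031/220 (I = 1031*(1/220) = 1031/220 ≈ 4.6864)
B(69) + (I + y(p(2), -36)) = 8 + (1031/220 + 312) = 8 + 69671/220 = 71431/220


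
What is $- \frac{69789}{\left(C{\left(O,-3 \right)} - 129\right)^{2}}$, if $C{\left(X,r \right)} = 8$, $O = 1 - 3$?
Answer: $- \frac{69789}{14641} \approx -4.7667$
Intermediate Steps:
$O = -2$
$- \frac{69789}{\left(C{\left(O,-3 \right)} - 129\right)^{2}} = - \frac{69789}{\left(8 - 129\right)^{2}} = - \frac{69789}{\left(-121\right)^{2}} = - \frac{69789}{14641}$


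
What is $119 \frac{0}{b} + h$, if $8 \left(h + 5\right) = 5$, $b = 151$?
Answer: $- \frac{35}{8} \approx -4.375$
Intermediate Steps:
$h = - \frac{35}{8}$ ($h = -5 + \frac{1}{8} \cdot 5 = -5 + \frac{5}{8} = - \frac{35}{8} \approx -4.375$)
$119 \frac{0}{b} + h = 119 \cdot \frac{0}{151} - \frac{35}{8} = 119 \cdot 0 \cdot \frac{1}{151} - \frac{35}{8} = 119 \cdot 0 - \frac{35}{8} = 0 - \frac{35}{8} = - \frac{35}{8}$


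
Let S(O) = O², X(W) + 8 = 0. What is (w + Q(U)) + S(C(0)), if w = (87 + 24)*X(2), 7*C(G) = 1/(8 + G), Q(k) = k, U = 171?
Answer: -2248511/3136 ≈ -717.00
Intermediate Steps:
X(W) = -8 (X(W) = -8 + 0 = -8)
C(G) = 1/(7*(8 + G))
w = -888 (w = (87 + 24)*(-8) = 111*(-8) = -888)
(w + Q(U)) + S(C(0)) = (-888 + 171) + (1/(7*(8 + 0)))² = -717 + ((⅐)/8)² = -717 + ((⅐)*(⅛))² = -717 + (1/56)² = -717 + 1/3136 = -2248511/3136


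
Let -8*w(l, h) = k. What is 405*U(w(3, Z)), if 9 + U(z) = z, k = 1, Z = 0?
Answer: -29565/8 ≈ -3695.6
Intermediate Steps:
w(l, h) = -⅛ (w(l, h) = -⅛*1 = -⅛)
U(z) = -9 + z
405*U(w(3, Z)) = 405*(-9 - ⅛) = 405*(-73/8) = -29565/8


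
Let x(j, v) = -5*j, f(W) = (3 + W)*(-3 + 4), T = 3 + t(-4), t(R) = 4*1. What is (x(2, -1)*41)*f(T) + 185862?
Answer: 181762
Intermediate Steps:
t(R) = 4
T = 7 (T = 3 + 4 = 7)
f(W) = 3 + W (f(W) = (3 + W)*1 = 3 + W)
(x(2, -1)*41)*f(T) + 185862 = (-5*2*41)*(3 + 7) + 185862 = -10*41*10 + 185862 = -410*10 + 185862 = -4100 + 185862 = 181762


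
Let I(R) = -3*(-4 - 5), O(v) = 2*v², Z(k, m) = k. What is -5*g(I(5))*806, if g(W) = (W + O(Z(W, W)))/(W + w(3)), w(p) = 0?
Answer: -221650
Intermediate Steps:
I(R) = 27 (I(R) = -3*(-9) = 27)
g(W) = (W + 2*W²)/W (g(W) = (W + 2*W²)/(W + 0) = (W + 2*W²)/W)
-5*g(I(5))*806 = -5*(1 + 2*27)*806 = -5*(1 + 54)*806 = -5*55*806 = -275*806 = -221650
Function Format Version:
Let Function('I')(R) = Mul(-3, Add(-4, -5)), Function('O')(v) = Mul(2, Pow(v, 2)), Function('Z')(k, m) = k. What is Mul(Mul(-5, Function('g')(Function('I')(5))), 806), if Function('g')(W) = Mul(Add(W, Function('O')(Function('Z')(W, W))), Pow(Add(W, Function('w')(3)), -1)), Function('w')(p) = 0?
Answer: -221650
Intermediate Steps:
Function('I')(R) = 27 (Function('I')(R) = Mul(-3, -9) = 27)
Function('g')(W) = Mul(Pow(W, -1), Add(W, Mul(2, Pow(W, 2)))) (Function('g')(W) = Mul(Add(W, Mul(2, Pow(W, 2))), Pow(Add(W, 0), -1)) = Mul(Add(W, Mul(2, Pow(W, 2))), Pow(W, -1)) = Mul(Pow(W, -1), Add(W, Mul(2, Pow(W, 2)))))
Mul(Mul(-5, Function('g')(Function('I')(5))), 806) = Mul(Mul(-5, Add(1, Mul(2, 27))), 806) = Mul(Mul(-5, Add(1, 54)), 806) = Mul(Mul(-5, 55), 806) = Mul(-275, 806) = -221650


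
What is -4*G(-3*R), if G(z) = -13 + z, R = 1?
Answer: 64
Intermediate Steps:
-4*G(-3*R) = -4*(-13 - 3*1) = -4*(-13 - 3) = -4*(-16) = 64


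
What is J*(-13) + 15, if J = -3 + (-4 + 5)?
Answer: 41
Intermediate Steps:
J = -2 (J = -3 + 1 = -2)
J*(-13) + 15 = -2*(-13) + 15 = 26 + 15 = 41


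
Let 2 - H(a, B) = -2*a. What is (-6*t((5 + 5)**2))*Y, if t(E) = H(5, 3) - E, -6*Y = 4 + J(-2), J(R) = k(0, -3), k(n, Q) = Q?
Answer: -88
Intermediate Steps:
J(R) = -3
H(a, B) = 2 + 2*a (H(a, B) = 2 - (-2)*a = 2 + 2*a)
Y = -1/6 (Y = -(4 - 3)/6 = -1/6*1 = -1/6 ≈ -0.16667)
t(E) = 12 - E (t(E) = (2 + 2*5) - E = (2 + 10) - E = 12 - E)
(-6*t((5 + 5)**2))*Y = -6*(12 - (5 + 5)**2)*(-1/6) = -6*(12 - 1*10**2)*(-1/6) = -6*(12 - 1*100)*(-1/6) = -6*(12 - 100)*(-1/6) = -6*(-88)*(-1/6) = 528*(-1/6) = -88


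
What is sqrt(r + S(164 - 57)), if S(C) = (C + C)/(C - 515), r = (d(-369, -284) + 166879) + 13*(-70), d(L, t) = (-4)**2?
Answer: sqrt(1726902483)/102 ≈ 407.41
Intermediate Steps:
d(L, t) = 16
r = 165985 (r = (16 + 166879) + 13*(-70) = 166895 - 910 = 165985)
S(C) = 2*C/(-515 + C) (S(C) = (2*C)/(-515 + C) = 2*C/(-515 + C))
sqrt(r + S(164 - 57)) = sqrt(165985 + 2*(164 - 57)/(-515 + (164 - 57))) = sqrt(165985 + 2*107/(-515 + 107)) = sqrt(165985 + 2*107/(-408)) = sqrt(165985 + 2*107*(-1/408)) = sqrt(165985 - 107/204) = sqrt(33860833/204) = sqrt(1726902483)/102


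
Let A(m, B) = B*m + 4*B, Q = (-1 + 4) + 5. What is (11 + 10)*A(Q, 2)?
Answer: 504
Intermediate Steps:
Q = 8 (Q = 3 + 5 = 8)
A(m, B) = 4*B + B*m
(11 + 10)*A(Q, 2) = (11 + 10)*(2*(4 + 8)) = 21*(2*12) = 21*24 = 504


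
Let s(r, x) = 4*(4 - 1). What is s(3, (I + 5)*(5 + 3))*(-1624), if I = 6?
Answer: -19488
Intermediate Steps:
s(r, x) = 12 (s(r, x) = 4*3 = 12)
s(3, (I + 5)*(5 + 3))*(-1624) = 12*(-1624) = -19488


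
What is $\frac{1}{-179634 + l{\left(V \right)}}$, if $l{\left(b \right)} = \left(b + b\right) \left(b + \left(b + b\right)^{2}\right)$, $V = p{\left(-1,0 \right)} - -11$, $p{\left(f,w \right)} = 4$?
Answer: $- \frac{1}{152184} \approx -6.571 \cdot 10^{-6}$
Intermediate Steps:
$V = 15$ ($V = 4 - -11 = 4 + 11 = 15$)
$l{\left(b \right)} = 2 b \left(b + 4 b^{2}\right)$ ($l{\left(b \right)} = 2 b \left(b + \left(2 b\right)^{2}\right) = 2 b \left(b + 4 b^{2}\right)$)
$\frac{1}{-179634 + l{\left(V \right)}} = \frac{1}{-179634 + 15^{2} \left(2 + 8 \cdot 15\right)} = \frac{1}{-179634 + 225 \left(2 + 120\right)} = \frac{1}{-179634 + 225 \cdot 122} = \frac{1}{-179634 + 27450} = \frac{1}{-152184} = - \frac{1}{152184}$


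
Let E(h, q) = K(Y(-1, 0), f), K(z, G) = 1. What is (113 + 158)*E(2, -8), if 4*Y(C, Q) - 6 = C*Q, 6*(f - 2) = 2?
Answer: 271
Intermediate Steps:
f = 7/3 (f = 2 + (1/6)*2 = 2 + 1/3 = 7/3 ≈ 2.3333)
Y(C, Q) = 3/2 + C*Q/4 (Y(C, Q) = 3/2 + (C*Q)/4 = 3/2 + C*Q/4)
E(h, q) = 1
(113 + 158)*E(2, -8) = (113 + 158)*1 = 271*1 = 271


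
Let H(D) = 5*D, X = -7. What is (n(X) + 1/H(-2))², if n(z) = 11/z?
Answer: 13689/4900 ≈ 2.7937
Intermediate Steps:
(n(X) + 1/H(-2))² = (11/(-7) + 1/(5*(-2)))² = (11*(-⅐) + 1/(-10))² = (-11/7 - ⅒)² = (-117/70)² = 13689/4900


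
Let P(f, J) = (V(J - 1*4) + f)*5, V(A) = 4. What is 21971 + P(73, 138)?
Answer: 22356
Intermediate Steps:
P(f, J) = 20 + 5*f (P(f, J) = (4 + f)*5 = 20 + 5*f)
21971 + P(73, 138) = 21971 + (20 + 5*73) = 21971 + (20 + 365) = 21971 + 385 = 22356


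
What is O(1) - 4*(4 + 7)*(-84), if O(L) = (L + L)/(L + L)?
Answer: 3697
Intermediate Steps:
O(L) = 1 (O(L) = (2*L)/((2*L)) = (2*L)*(1/(2*L)) = 1)
O(1) - 4*(4 + 7)*(-84) = 1 - 4*(4 + 7)*(-84) = 1 - 4*11*(-84) = 1 - 44*(-84) = 1 + 3696 = 3697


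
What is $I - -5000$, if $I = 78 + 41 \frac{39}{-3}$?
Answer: $4545$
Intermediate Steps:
$I = -455$ ($I = 78 + 41 \cdot 39 \left(- \frac{1}{3}\right) = 78 + 41 \left(-13\right) = 78 - 533 = -455$)
$I - -5000 = -455 - -5000 = -455 + 5000 = 4545$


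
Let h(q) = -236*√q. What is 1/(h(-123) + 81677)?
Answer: 81677/6677982937 + 236*I*√123/6677982937 ≈ 1.2231e-5 + 3.9194e-7*I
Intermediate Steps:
1/(h(-123) + 81677) = 1/(-236*I*√123 + 81677) = 1/(81677 - 236*I*√123)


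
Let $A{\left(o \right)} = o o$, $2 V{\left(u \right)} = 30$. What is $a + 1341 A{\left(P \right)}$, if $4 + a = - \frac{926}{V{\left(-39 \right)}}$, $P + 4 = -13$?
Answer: $\frac{5812249}{15} \approx 3.8748 \cdot 10^{5}$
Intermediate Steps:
$P = -17$ ($P = -4 - 13 = -17$)
$V{\left(u \right)} = 15$ ($V{\left(u \right)} = \frac{1}{2} \cdot 30 = 15$)
$A{\left(o \right)} = o^{2}$
$a = - \frac{986}{15}$ ($a = -4 - \frac{926}{15} = - \frac{986}{15} \approx -65.733$)
$a + 1341 A{\left(P \right)} = - \frac{986}{15} + 1341 \left(-17\right)^{2} = - \frac{986}{15} + 1341 \cdot 289 = - \frac{986}{15} + 387549 = \frac{5812249}{15}$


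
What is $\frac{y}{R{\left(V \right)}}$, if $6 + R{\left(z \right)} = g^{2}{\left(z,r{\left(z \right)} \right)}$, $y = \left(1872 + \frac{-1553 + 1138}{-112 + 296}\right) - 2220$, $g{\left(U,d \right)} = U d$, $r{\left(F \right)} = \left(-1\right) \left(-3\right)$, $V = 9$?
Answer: $- \frac{64447}{133032} \approx -0.48445$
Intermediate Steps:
$r{\left(F \right)} = 3$
$y = - \frac{64447}{184}$ ($y = \left(1872 - \frac{415}{184}\right) - 2220 = \frac{344033}{184} - 2220 = - \frac{64447}{184} \approx -350.26$)
$R{\left(z \right)} = -6 + 9 z^{2}$ ($R{\left(z \right)} = -6 + \left(z 3\right)^{2} = -6 + \left(3 z\right)^{2} = -6 + 9 z^{2}$)
$\frac{y}{R{\left(V \right)}} = - \frac{64447}{184 \left(-6 + 9 \cdot 9^{2}\right)} = - \frac{64447}{184 \left(-6 + 9 \cdot 81\right)} = - \frac{64447}{184 \left(-6 + 729\right)} = - \frac{64447}{184 \cdot 723} = \left(- \frac{64447}{184}\right) \frac{1}{723} = - \frac{64447}{133032}$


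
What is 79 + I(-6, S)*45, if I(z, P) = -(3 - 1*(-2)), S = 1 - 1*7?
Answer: -146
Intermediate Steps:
S = -6 (S = 1 - 7 = -6)
I(z, P) = -5 (I(z, P) = -(3 + 2) = -1*5 = -5)
79 + I(-6, S)*45 = 79 - 5*45 = 79 - 225 = -146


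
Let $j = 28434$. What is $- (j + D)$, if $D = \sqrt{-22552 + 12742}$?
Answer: $-28434 - 3 i \sqrt{1090} \approx -28434.0 - 99.045 i$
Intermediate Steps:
$D = 3 i \sqrt{1090}$ ($D = \sqrt{-9810} = 3 i \sqrt{1090} \approx 99.045 i$)
$- (j + D) = - (28434 + 3 i \sqrt{1090}) = -28434 - 3 i \sqrt{1090}$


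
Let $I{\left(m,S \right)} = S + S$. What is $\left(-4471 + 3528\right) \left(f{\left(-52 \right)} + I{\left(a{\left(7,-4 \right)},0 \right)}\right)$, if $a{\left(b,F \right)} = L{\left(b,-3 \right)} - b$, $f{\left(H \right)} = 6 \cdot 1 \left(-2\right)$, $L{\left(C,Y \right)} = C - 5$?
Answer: $11316$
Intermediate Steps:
$L{\left(C,Y \right)} = -5 + C$ ($L{\left(C,Y \right)} = C - 5 = -5 + C$)
$f{\left(H \right)} = -12$ ($f{\left(H \right)} = 6 \left(-2\right) = -12$)
$a{\left(b,F \right)} = -5$ ($a{\left(b,F \right)} = \left(-5 + b\right) - b = -5$)
$I{\left(m,S \right)} = 2 S$
$\left(-4471 + 3528\right) \left(f{\left(-52 \right)} + I{\left(a{\left(7,-4 \right)},0 \right)}\right) = \left(-4471 + 3528\right) \left(-12 + 2 \cdot 0\right) = - 943 \left(-12 + 0\right) = \left(-943\right) \left(-12\right) = 11316$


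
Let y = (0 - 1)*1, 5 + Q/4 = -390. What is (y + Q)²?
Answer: 2499561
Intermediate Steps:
Q = -1580 (Q = -20 + 4*(-390) = -20 - 1560 = -1580)
y = -1 (y = -1*1 = -1)
(y + Q)² = (-1 - 1580)² = (-1581)² = 2499561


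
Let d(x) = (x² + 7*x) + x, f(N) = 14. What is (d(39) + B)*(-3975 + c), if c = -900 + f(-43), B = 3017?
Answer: -23575850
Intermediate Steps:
d(x) = x² + 8*x
c = -886 (c = -900 + 14 = -886)
(d(39) + B)*(-3975 + c) = (39*(8 + 39) + 3017)*(-3975 - 886) = (39*47 + 3017)*(-4861) = (1833 + 3017)*(-4861) = 4850*(-4861) = -23575850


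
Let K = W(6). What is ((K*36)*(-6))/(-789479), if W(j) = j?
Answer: 1296/789479 ≈ 0.0016416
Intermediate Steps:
K = 6
((K*36)*(-6))/(-789479) = ((6*36)*(-6))/(-789479) = (216*(-6))*(-1/789479) = -1296*(-1/789479) = 1296/789479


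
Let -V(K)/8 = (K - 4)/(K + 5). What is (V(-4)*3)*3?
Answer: 576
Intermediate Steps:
V(K) = -8*(-4 + K)/(5 + K) (V(K) = -8*(K - 4)/(K + 5) = -8*(-4 + K)/(5 + K))
(V(-4)*3)*3 = ((8*(4 - 1*(-4))/(5 - 4))*3)*3 = ((8*(4 + 4)/1)*3)*3 = ((8*1*8)*3)*3 = (64*3)*3 = 192*3 = 576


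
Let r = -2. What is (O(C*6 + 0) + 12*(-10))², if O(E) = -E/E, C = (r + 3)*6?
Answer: 14641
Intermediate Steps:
C = 6 (C = (-2 + 3)*6 = 1*6 = 6)
O(E) = -1 (O(E) = -1*1 = -1)
(O(C*6 + 0) + 12*(-10))² = (-1 + 12*(-10))² = (-1 - 120)² = (-121)² = 14641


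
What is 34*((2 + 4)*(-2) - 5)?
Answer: -578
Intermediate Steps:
34*((2 + 4)*(-2) - 5) = 34*(6*(-2) - 5) = 34*(-12 - 5) = 34*(-17) = -578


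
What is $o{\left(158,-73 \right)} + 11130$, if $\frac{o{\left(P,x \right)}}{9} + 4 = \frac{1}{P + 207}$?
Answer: $\frac{4049319}{365} \approx 11094.0$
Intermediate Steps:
$o{\left(P,x \right)} = -36 + \frac{9}{207 + P}$ ($o{\left(P,x \right)} = -36 + \frac{9}{P + 207} = -36 + \frac{9}{207 + P}$)
$o{\left(158,-73 \right)} + 11130 = \frac{9 \left(-827 - 632\right)}{207 + 158} + 11130 = \frac{9 \left(-827 - 632\right)}{365} + 11130 = 9 \cdot \frac{1}{365} \left(-1459\right) + 11130 = - \frac{13131}{365} + 11130 = \frac{4049319}{365}$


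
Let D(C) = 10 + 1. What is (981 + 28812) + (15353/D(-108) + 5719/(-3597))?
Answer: 112180133/3597 ≈ 31187.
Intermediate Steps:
D(C) = 11
(981 + 28812) + (15353/D(-108) + 5719/(-3597)) = (981 + 28812) + (15353/11 + 5719/(-3597)) = 29793 + (15353*(1/11) + 5719*(-1/3597)) = 29793 + (15353/11 - 5719/3597) = 29793 + 5014712/3597 = 112180133/3597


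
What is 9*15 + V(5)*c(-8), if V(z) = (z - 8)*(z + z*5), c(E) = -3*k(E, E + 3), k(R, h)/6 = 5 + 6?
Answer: 17955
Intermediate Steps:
k(R, h) = 66 (k(R, h) = 6*(5 + 6) = 6*11 = 66)
c(E) = -198 (c(E) = -3*66 = -198)
V(z) = 6*z*(-8 + z) (V(z) = (-8 + z)*(z + 5*z) = (-8 + z)*(6*z) = 6*z*(-8 + z))
9*15 + V(5)*c(-8) = 9*15 + (6*5*(-8 + 5))*(-198) = 135 + (6*5*(-3))*(-198) = 135 - 90*(-198) = 135 + 17820 = 17955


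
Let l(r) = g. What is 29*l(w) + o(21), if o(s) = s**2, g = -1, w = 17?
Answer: 412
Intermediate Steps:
l(r) = -1
29*l(w) + o(21) = 29*(-1) + 21**2 = -29 + 441 = 412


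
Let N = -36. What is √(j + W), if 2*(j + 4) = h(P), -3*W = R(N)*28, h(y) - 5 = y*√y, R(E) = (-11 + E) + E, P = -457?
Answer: √(27834 - 8226*I*√457)/6 ≈ 53.473 - 45.675*I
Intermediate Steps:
R(E) = -11 + 2*E
h(y) = 5 + y^(3/2) (h(y) = 5 + y*√y = 5 + y^(3/2))
W = 2324/3 (W = -(-11 + 2*(-36))*28/3 = -(-11 - 72)*28/3 = -(-83)*28/3 = -⅓*(-2324) = 2324/3 ≈ 774.67)
j = -3/2 - 457*I*√457/2 (j = -4 + (5 + (-457)^(3/2))/2 = -4 + (5 - 457*I*√457)/2 = -4 + (5/2 - 457*I*√457/2) = -3/2 - 457*I*√457/2 ≈ -1.5 - 4884.8*I)
√(j + W) = √((-3/2 - 457*I*√457/2) + 2324/3) = √(4639/6 - 457*I*√457/2)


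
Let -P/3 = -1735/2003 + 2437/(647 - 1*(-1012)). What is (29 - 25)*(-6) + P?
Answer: -28586762/1107659 ≈ -25.808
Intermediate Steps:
P = -2002946/1107659 (P = -3*(-1735/2003 + 2437/(647 - 1*(-1012))) = -3*(-1735*1/2003 + 2437/(647 + 1012)) = -3*(-1735/2003 + 2437/1659) = -3*2002946/3322977 = -2002946/1107659 ≈ -1.8083)
(29 - 25)*(-6) + P = (29 - 25)*(-6) - 2002946/1107659 = 4*(-6) - 2002946/1107659 = -24 - 2002946/1107659 = -28586762/1107659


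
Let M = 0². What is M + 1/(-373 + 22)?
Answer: -1/351 ≈ -0.0028490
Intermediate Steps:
M = 0
M + 1/(-373 + 22) = 0 + 1/(-373 + 22) = 0 + 1/(-351) = 0 - 1/351 = -1/351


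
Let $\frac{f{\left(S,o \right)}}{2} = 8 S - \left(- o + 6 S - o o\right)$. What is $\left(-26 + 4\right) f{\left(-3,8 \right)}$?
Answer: $-2904$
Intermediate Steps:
$f{\left(S,o \right)} = 2 o + 2 o^{2} + 4 S$ ($f{\left(S,o \right)} = 2 \left(8 S - \left(- o + 6 S - o o\right)\right) = 2 \left(8 S - \left(- o - o^{2} + 6 S\right)\right) = 2 \left(8 S + \left(o + o^{2} - 6 S\right)\right) = 2 \left(o + o^{2} + 2 S\right) = 2 o + 2 o^{2} + 4 S$)
$\left(-26 + 4\right) f{\left(-3,8 \right)} = \left(-26 + 4\right) \left(2 \cdot 8 + 2 \cdot 8^{2} + 4 \left(-3\right)\right) = - 22 \left(16 + 2 \cdot 64 - 12\right) = - 22 \left(16 + 128 - 12\right) = \left(-22\right) 132 = -2904$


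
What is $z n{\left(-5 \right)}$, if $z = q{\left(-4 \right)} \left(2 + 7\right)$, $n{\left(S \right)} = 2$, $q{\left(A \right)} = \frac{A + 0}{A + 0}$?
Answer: $18$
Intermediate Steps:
$q{\left(A \right)} = 1$ ($q{\left(A \right)} = \frac{A}{A} = 1$)
$z = 9$ ($z = 1 \left(2 + 7\right) = 1 \cdot 9 = 9$)
$z n{\left(-5 \right)} = 9 \cdot 2 = 18$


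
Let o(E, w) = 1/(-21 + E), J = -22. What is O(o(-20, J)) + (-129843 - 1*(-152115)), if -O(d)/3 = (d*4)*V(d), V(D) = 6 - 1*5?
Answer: 913164/41 ≈ 22272.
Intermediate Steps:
V(D) = 1 (V(D) = 6 - 5 = 1)
O(d) = -12*d (O(d) = -3*d*4 = -3*4*d = -12*d)
O(o(-20, J)) + (-129843 - 1*(-152115)) = -12/(-21 - 20) + (-129843 - 1*(-152115)) = -12/(-41) + (-129843 + 152115) = -12*(-1/41) + 22272 = 12/41 + 22272 = 913164/41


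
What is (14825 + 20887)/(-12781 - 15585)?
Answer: -17856/14183 ≈ -1.2590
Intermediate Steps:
(14825 + 20887)/(-12781 - 15585) = 35712/(-28366) = 35712*(-1/28366) = -17856/14183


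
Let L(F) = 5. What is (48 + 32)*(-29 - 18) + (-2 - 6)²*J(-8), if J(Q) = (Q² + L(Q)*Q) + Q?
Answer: -2736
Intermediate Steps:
J(Q) = Q² + 6*Q (J(Q) = (Q² + 5*Q) + Q = Q² + 6*Q)
(48 + 32)*(-29 - 18) + (-2 - 6)²*J(-8) = (48 + 32)*(-29 - 18) + (-2 - 6)²*(-8*(6 - 8)) = 80*(-47) + (-8)²*(-8*(-2)) = -3760 + 64*16 = -3760 + 1024 = -2736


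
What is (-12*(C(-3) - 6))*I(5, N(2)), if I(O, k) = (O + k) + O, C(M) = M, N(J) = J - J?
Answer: 1080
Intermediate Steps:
N(J) = 0
I(O, k) = k + 2*O
(-12*(C(-3) - 6))*I(5, N(2)) = (-12*(-3 - 6))*(0 + 2*5) = (-12*(-9))*(0 + 10) = 108*10 = 1080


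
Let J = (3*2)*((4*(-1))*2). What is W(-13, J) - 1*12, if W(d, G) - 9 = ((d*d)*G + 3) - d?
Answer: -8099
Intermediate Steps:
J = -48 (J = 6*(-4*2) = 6*(-8) = -48)
W(d, G) = 12 - d + G*d² (W(d, G) = 9 + (((d*d)*G + 3) - d) = 9 + ((d²*G + 3) - d) = 9 + ((G*d² + 3) - d) = 9 + ((3 + G*d²) - d) = 9 + (3 - d + G*d²) = 12 - d + G*d²)
W(-13, J) - 1*12 = (12 - 1*(-13) - 48*(-13)²) - 1*12 = (12 + 13 - 48*169) - 12 = (12 + 13 - 8112) - 12 = -8087 - 12 = -8099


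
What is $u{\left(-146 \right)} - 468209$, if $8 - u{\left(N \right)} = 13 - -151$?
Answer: $-468365$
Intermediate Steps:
$u{\left(N \right)} = -156$ ($u{\left(N \right)} = 8 - \left(13 - -151\right) = 8 - \left(13 + 151\right) = 8 - 164 = -156$)
$u{\left(-146 \right)} - 468209 = -156 - 468209 = -468365$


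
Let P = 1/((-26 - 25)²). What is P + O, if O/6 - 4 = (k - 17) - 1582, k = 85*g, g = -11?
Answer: -39483179/2601 ≈ -15180.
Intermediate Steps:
k = -935 (k = 85*(-11) = -935)
O = -15180 (O = 24 + 6*((-935 - 17) - 1582) = 24 + 6*(-952 - 1582) = 24 + 6*(-2534) = 24 - 15204 = -15180)
P = 1/2601 (P = 1/((-51)²) = 1/2601 ≈ 0.00038447)
P + O = 1/2601 - 15180 = -39483179/2601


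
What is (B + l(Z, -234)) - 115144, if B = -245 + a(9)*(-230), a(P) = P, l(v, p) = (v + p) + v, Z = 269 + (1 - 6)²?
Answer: -117105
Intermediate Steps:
Z = 294 (Z = 269 + (-5)² = 269 + 25 = 294)
l(v, p) = p + 2*v (l(v, p) = (p + v) + v = p + 2*v)
B = -2315 (B = -245 + 9*(-230) = -245 - 2070 = -2315)
(B + l(Z, -234)) - 115144 = (-2315 + (-234 + 2*294)) - 115144 = (-2315 + (-234 + 588)) - 115144 = (-2315 + 354) - 115144 = -1961 - 115144 = -117105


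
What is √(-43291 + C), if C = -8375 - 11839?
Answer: I*√63505 ≈ 252.0*I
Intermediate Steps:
C = -20214
√(-43291 + C) = √(-43291 - 20214) = √(-63505) = I*√63505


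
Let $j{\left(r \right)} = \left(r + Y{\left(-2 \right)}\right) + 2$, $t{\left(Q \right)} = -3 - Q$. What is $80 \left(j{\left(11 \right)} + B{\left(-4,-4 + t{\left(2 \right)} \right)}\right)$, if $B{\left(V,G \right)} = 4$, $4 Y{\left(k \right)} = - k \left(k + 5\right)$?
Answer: $1480$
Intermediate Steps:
$Y{\left(k \right)} = - \frac{k \left(5 + k\right)}{4}$ ($Y{\left(k \right)} = \frac{\left(-1\right) k \left(k + 5\right)}{4} = \frac{\left(-1\right) k \left(5 + k\right)}{4} = - \frac{k \left(5 + k\right)}{4}$)
$j{\left(r \right)} = \frac{7}{2} + r$ ($j{\left(r \right)} = \left(r - - \frac{5 - 2}{2}\right) + 2 = \left(r - \left(- \frac{1}{2}\right) 3\right) + 2 = \left(r + \frac{3}{2}\right) + 2 = \left(\frac{3}{2} + r\right) + 2 = \frac{7}{2} + r$)
$80 \left(j{\left(11 \right)} + B{\left(-4,-4 + t{\left(2 \right)} \right)}\right) = 80 \left(\left(\frac{7}{2} + 11\right) + 4\right) = 80 \left(\frac{29}{2} + 4\right) = 80 \cdot \frac{37}{2} = 1480$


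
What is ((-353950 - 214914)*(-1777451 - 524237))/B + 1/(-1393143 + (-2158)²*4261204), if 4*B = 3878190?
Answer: 36420303313712670060613271/26968559209513021980 ≈ 1.3505e+6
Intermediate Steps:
B = 1939095/2 (B = (¼)*3878190 = 1939095/2 ≈ 9.6955e+5)
((-353950 - 214914)*(-1777451 - 524237))/B + 1/(-1393143 + (-2158)²*4261204) = ((-353950 - 214914)*(-1777451 - 524237))/(1939095/2) + 1/(-1393143 + (-2158)²*4261204) = -568864*(-2301688)*(2/1939095) + (1/4261204)/(-1393143 + 4656964) = 1309347442432*(2/1939095) + (1/4261204)/3263821 = 2618694884864/1939095 + (1/3263821)*(1/4261204) = 2618694884864/1939095 + 1/13907807100484 = 36420303313712670060613271/26968559209513021980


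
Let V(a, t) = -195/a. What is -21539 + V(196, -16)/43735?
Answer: -36926720107/1714412 ≈ -21539.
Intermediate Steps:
-21539 + V(196, -16)/43735 = -21539 - 195/196/43735 = -21539 - 195*1/196*(1/43735) = -21539 - 195/196*1/43735 = -21539 - 39/1714412 = -36926720107/1714412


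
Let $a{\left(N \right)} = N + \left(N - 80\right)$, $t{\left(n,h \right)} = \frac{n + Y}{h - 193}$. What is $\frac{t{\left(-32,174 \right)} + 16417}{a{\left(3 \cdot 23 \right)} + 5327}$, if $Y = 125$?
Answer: $\frac{62366}{20463} \approx 3.0477$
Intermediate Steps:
$t{\left(n,h \right)} = \frac{125 + n}{-193 + h}$ ($t{\left(n,h \right)} = \frac{n + 125}{h - 193} = \frac{125 + n}{-193 + h}$)
$a{\left(N \right)} = -80 + 2 N$ ($a{\left(N \right)} = N + \left(-80 + N\right) = -80 + 2 N$)
$\frac{t{\left(-32,174 \right)} + 16417}{a{\left(3 \cdot 23 \right)} + 5327} = \frac{\frac{125 - 32}{-193 + 174} + 16417}{\left(-80 + 2 \cdot 3 \cdot 23\right) + 5327} = \frac{\frac{1}{-19} \cdot 93 + 16417}{\left(-80 + 2 \cdot 69\right) + 5327} = \frac{\left(- \frac{1}{19}\right) 93 + 16417}{\left(-80 + 138\right) + 5327} = \frac{- \frac{93}{19} + 16417}{58 + 5327} = \frac{311830}{19 \cdot 5385} = \frac{311830}{19} \cdot \frac{1}{5385} = \frac{62366}{20463}$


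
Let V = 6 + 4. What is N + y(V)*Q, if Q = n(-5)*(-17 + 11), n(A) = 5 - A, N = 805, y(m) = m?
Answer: 205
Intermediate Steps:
V = 10
Q = -60 (Q = (5 - 1*(-5))*(-17 + 11) = (5 + 5)*(-6) = 10*(-6) = -60)
N + y(V)*Q = 805 + 10*(-60) = 805 - 600 = 205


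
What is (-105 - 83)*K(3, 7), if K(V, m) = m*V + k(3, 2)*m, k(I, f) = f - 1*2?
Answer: -3948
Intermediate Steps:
k(I, f) = -2 + f (k(I, f) = f - 2 = -2 + f)
K(V, m) = V*m (K(V, m) = m*V + (-2 + 2)*m = V*m + 0*m = V*m + 0 = V*m)
(-105 - 83)*K(3, 7) = (-105 - 83)*(3*7) = -188*21 = -3948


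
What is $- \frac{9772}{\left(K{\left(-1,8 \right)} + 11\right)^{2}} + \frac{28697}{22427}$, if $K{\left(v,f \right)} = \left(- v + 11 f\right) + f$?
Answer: $\frac{28891291}{65397132} \approx 0.44178$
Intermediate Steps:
$K{\left(v,f \right)} = - v + 12 f$
$- \frac{9772}{\left(K{\left(-1,8 \right)} + 11\right)^{2}} + \frac{28697}{22427} = - \frac{9772}{\left(\left(\left(-1\right) \left(-1\right) + 12 \cdot 8\right) + 11\right)^{2}} + \frac{28697}{22427} = - \frac{9772}{\left(\left(1 + 96\right) + 11\right)^{2}} + 28697 \cdot \frac{1}{22427} = - \frac{9772}{\left(97 + 11\right)^{2}} + \frac{28697}{22427} = - \frac{9772}{108^{2}} + \frac{28697}{22427} = - \frac{9772}{11664} + \frac{28697}{22427} = \left(-9772\right) \frac{1}{11664} + \frac{28697}{22427} = - \frac{2443}{2916} + \frac{28697}{22427} = \frac{28891291}{65397132}$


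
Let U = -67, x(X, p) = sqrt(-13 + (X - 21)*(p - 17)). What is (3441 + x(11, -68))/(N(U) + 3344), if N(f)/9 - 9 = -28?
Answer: 3441/3173 + 3*sqrt(93)/3173 ≈ 1.0936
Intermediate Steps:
x(X, p) = sqrt(-13 + (-21 + X)*(-17 + p))
N(f) = -171 (N(f) = 81 + 9*(-28) = 81 - 252 = -171)
(3441 + x(11, -68))/(N(U) + 3344) = (3441 + sqrt(344 - 21*(-68) - 17*11 + 11*(-68)))/(-171 + 3344) = (3441 + sqrt(344 + 1428 - 187 - 748))/3173 = (3441 + sqrt(837))*(1/3173) = (3441 + 3*sqrt(93))*(1/3173) = 3441/3173 + 3*sqrt(93)/3173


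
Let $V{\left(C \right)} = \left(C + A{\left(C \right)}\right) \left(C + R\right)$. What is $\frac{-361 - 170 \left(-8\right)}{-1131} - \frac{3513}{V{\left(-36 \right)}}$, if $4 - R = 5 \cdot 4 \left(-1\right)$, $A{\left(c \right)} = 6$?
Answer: $- \frac{481427}{45240} \approx -10.642$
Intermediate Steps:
$R = 24$ ($R = 4 - 5 \cdot 4 \left(-1\right) = 4 - 20 \left(-1\right) = 4 - -20 = 4 + 20 = 24$)
$V{\left(C \right)} = \left(6 + C\right) \left(24 + C\right)$ ($V{\left(C \right)} = \left(C + 6\right) \left(C + 24\right) = \left(6 + C\right) \left(24 + C\right)$)
$\frac{-361 - 170 \left(-8\right)}{-1131} - \frac{3513}{V{\left(-36 \right)}} = \frac{-361 - 170 \left(-8\right)}{-1131} - \frac{3513}{144 + \left(-36\right)^{2} + 30 \left(-36\right)} = \left(-361 - -1360\right) \left(- \frac{1}{1131}\right) - \frac{3513}{144 + 1296 - 1080} = \left(-361 + 1360\right) \left(- \frac{1}{1131}\right) - \frac{3513}{360} = 999 \left(- \frac{1}{1131}\right) - \frac{1171}{120} = - \frac{333}{377} - \frac{1171}{120} = - \frac{481427}{45240}$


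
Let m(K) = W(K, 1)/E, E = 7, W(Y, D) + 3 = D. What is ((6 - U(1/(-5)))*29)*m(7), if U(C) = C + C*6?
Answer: -2146/35 ≈ -61.314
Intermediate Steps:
W(Y, D) = -3 + D
U(C) = 7*C (U(C) = C + 6*C = 7*C)
m(K) = -2/7 (m(K) = (-3 + 1)/7 = -2*⅐ = -2/7)
((6 - U(1/(-5)))*29)*m(7) = ((6 - 7*1/(-5))*29)*(-2/7) = ((6 - 7*1*(-⅕))*29)*(-2/7) = ((6 - 7*(-1)/5)*29)*(-2/7) = ((6 - 1*(-7/5))*29)*(-2/7) = ((6 + 7/5)*29)*(-2/7) = ((37/5)*29)*(-2/7) = (1073/5)*(-2/7) = -2146/35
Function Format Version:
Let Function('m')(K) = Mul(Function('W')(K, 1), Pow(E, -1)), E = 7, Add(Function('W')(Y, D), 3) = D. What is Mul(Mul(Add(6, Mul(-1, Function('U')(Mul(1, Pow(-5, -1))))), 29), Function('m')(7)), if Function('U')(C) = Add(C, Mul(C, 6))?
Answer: Rational(-2146, 35) ≈ -61.314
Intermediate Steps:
Function('W')(Y, D) = Add(-3, D)
Function('U')(C) = Mul(7, C) (Function('U')(C) = Add(C, Mul(6, C)) = Mul(7, C))
Function('m')(K) = Rational(-2, 7) (Function('m')(K) = Mul(Add(-3, 1), Pow(7, -1)) = Mul(-2, Rational(1, 7)) = Rational(-2, 7))
Mul(Mul(Add(6, Mul(-1, Function('U')(Mul(1, Pow(-5, -1))))), 29), Function('m')(7)) = Mul(Mul(Add(6, Mul(-1, Mul(7, Mul(1, Pow(-5, -1))))), 29), Rational(-2, 7)) = Mul(Mul(Add(6, Mul(-1, Mul(7, Mul(1, Rational(-1, 5))))), 29), Rational(-2, 7)) = Mul(Mul(Add(6, Mul(-1, Mul(7, Rational(-1, 5)))), 29), Rational(-2, 7)) = Mul(Mul(Add(6, Mul(-1, Rational(-7, 5))), 29), Rational(-2, 7)) = Mul(Mul(Add(6, Rational(7, 5)), 29), Rational(-2, 7)) = Mul(Mul(Rational(37, 5), 29), Rational(-2, 7)) = Mul(Rational(1073, 5), Rational(-2, 7)) = Rational(-2146, 35)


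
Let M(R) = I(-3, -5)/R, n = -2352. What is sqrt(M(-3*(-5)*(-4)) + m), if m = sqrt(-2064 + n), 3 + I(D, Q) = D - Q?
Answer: sqrt(15 + 7200*I*sqrt(69))/30 ≈ 5.765 + 5.7635*I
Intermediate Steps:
I(D, Q) = -3 + D - Q (I(D, Q) = -3 + (D - Q) = -3 + D - Q)
m = 8*I*sqrt(69) (m = sqrt(-2064 - 2352) = sqrt(-4416) = 8*I*sqrt(69) ≈ 66.453*I)
M(R) = -1/R (M(R) = (-3 - 3 - 1*(-5))/R = (-3 - 3 + 5)/R = -1/R)
sqrt(M(-3*(-5)*(-4)) + m) = sqrt(-1/(-3*(-5)*(-4)) + 8*I*sqrt(69)) = sqrt(-1/(15*(-4)) + 8*I*sqrt(69)) = sqrt(-1/(-60) + 8*I*sqrt(69)) = sqrt(-1*(-1/60) + 8*I*sqrt(69)) = sqrt(1/60 + 8*I*sqrt(69))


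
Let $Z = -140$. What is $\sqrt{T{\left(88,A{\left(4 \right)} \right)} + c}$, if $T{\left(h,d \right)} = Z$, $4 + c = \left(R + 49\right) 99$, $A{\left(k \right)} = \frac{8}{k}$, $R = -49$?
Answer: $12 i \approx 12.0 i$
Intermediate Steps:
$c = -4$ ($c = -4 + \left(-49 + 49\right) 99 = -4 + 0 \cdot 99 = -4 + 0 = -4$)
$T{\left(h,d \right)} = -140$
$\sqrt{T{\left(88,A{\left(4 \right)} \right)} + c} = \sqrt{-140 - 4} = \sqrt{-144} = 12 i$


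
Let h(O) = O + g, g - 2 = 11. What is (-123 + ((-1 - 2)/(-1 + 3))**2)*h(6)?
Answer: -9177/4 ≈ -2294.3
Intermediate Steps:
g = 13 (g = 2 + 11 = 13)
h(O) = 13 + O (h(O) = O + 13 = 13 + O)
(-123 + ((-1 - 2)/(-1 + 3))**2)*h(6) = (-123 + ((-1 - 2)/(-1 + 3))**2)*(13 + 6) = (-123 + (-3/2)**2)*19 = (-123 + 9/4)*19 = -483/4*19 = -9177/4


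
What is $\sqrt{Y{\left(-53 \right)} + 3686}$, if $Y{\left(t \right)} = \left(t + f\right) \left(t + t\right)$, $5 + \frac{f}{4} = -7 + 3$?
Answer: $8 \sqrt{205} \approx 114.54$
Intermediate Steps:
$f = -36$ ($f = -20 + 4 \left(-7 + 3\right) = -20 + 4 \left(-4\right) = -20 - 16 = -36$)
$Y{\left(t \right)} = 2 t \left(-36 + t\right)$ ($Y{\left(t \right)} = \left(t - 36\right) \left(t + t\right) = \left(-36 + t\right) 2 t = 2 t \left(-36 + t\right)$)
$\sqrt{Y{\left(-53 \right)} + 3686} = \sqrt{2 \left(-53\right) \left(-36 - 53\right) + 3686} = \sqrt{2 \left(-53\right) \left(-89\right) + 3686} = \sqrt{9434 + 3686} = \sqrt{13120} = 8 \sqrt{205}$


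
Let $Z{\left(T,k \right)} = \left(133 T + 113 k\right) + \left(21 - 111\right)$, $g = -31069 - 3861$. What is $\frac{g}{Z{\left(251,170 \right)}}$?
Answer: $- \frac{34930}{52503} \approx -0.6653$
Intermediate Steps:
$g = -34930$
$Z{\left(T,k \right)} = -90 + 113 k + 133 T$ ($Z{\left(T,k \right)} = \left(113 k + 133 T\right) + \left(21 - 111\right) = \left(113 k + 133 T\right) - 90 = -90 + 113 k + 133 T$)
$\frac{g}{Z{\left(251,170 \right)}} = - \frac{34930}{-90 + 113 \cdot 170 + 133 \cdot 251} = - \frac{34930}{-90 + 19210 + 33383} = - \frac{34930}{52503}$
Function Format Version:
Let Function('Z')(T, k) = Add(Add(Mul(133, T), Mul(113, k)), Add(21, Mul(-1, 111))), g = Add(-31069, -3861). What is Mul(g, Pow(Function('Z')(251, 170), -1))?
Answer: Rational(-34930, 52503) ≈ -0.66530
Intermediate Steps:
g = -34930
Function('Z')(T, k) = Add(-90, Mul(113, k), Mul(133, T)) (Function('Z')(T, k) = Add(Add(Mul(113, k), Mul(133, T)), Add(21, -111)) = Add(Add(Mul(113, k), Mul(133, T)), -90) = Add(-90, Mul(113, k), Mul(133, T)))
Mul(g, Pow(Function('Z')(251, 170), -1)) = Mul(-34930, Pow(Add(-90, Mul(113, 170), Mul(133, 251)), -1)) = Mul(-34930, Pow(Add(-90, 19210, 33383), -1)) = Mul(-34930, Pow(52503, -1)) = Mul(-34930, Rational(1, 52503)) = Rational(-34930, 52503)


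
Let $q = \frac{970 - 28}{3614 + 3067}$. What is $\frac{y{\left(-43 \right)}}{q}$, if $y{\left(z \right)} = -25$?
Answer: $- \frac{55675}{314} \approx -177.31$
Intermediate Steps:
$q = \frac{314}{2227}$ ($q = \frac{942}{6681} = 942 \cdot \frac{1}{6681} = \frac{314}{2227} \approx 0.141$)
$\frac{y{\left(-43 \right)}}{q} = - \frac{25}{\frac{314}{2227}} = \left(-25\right) \frac{2227}{314} = - \frac{55675}{314}$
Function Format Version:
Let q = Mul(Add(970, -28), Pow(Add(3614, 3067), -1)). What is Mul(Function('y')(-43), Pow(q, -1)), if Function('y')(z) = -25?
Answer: Rational(-55675, 314) ≈ -177.31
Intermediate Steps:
q = Rational(314, 2227) (q = Mul(942, Pow(6681, -1)) = Mul(942, Rational(1, 6681)) = Rational(314, 2227) ≈ 0.14100)
Mul(Function('y')(-43), Pow(q, -1)) = Mul(-25, Pow(Rational(314, 2227), -1)) = Mul(-25, Rational(2227, 314)) = Rational(-55675, 314)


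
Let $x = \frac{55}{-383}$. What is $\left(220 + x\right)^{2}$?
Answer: $\frac{7090482025}{146689} \approx 48337.0$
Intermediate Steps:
$x = - \frac{55}{383}$ ($x = 55 \left(- \frac{1}{383}\right) = - \frac{55}{383} \approx -0.1436$)
$\left(220 + x\right)^{2} = \left(220 - \frac{55}{383}\right)^{2} = \left(\frac{84205}{383}\right)^{2} = \frac{7090482025}{146689}$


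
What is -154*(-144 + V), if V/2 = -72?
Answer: 44352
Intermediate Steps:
V = -144 (V = 2*(-72) = -144)
-154*(-144 + V) = -154*(-144 - 144) = -154*(-288) = 44352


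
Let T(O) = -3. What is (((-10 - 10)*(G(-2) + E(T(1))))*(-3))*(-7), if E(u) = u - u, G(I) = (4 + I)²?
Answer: -1680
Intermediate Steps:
E(u) = 0
(((-10 - 10)*(G(-2) + E(T(1))))*(-3))*(-7) = (((-10 - 10)*((4 - 2)² + 0))*(-3))*(-7) = (-20*(2² + 0)*(-3))*(-7) = (-20*(4 + 0)*(-3))*(-7) = (-20*4*(-3))*(-7) = -80*(-3)*(-7) = 240*(-7) = -1680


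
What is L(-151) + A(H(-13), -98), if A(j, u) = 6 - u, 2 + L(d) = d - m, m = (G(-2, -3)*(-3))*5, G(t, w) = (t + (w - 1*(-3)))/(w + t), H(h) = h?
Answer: -43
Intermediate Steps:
G(t, w) = (3 + t + w)/(t + w) (G(t, w) = (t + (w + 3))/(t + w) = (t + (3 + w))/(t + w) = (3 + t + w)/(t + w))
m = -6 (m = (((3 - 2 - 3)/(-2 - 3))*(-3))*5 = ((-2/(-5))*(-3))*5 = (-⅕*(-2)*(-3))*5 = ((⅖)*(-3))*5 = -6/5*5 = -6)
L(d) = 4 + d (L(d) = -2 + (d - 1*(-6)) = -2 + (d + 6) = -2 + (6 + d) = 4 + d)
L(-151) + A(H(-13), -98) = (4 - 151) + (6 - 1*(-98)) = -147 + (6 + 98) = -147 + 104 = -43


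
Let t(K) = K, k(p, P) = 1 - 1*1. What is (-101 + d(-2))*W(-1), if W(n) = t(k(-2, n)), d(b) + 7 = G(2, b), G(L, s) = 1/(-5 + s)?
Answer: 0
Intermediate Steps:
d(b) = -7 + 1/(-5 + b)
k(p, P) = 0 (k(p, P) = 1 - 1 = 0)
W(n) = 0
(-101 + d(-2))*W(-1) = (-101 + (36 - 7*(-2))/(-5 - 2))*0 = (-101 + (36 + 14)/(-7))*0 = (-101 - 1/7*50)*0 = (-101 - 50/7)*0 = -757/7*0 = 0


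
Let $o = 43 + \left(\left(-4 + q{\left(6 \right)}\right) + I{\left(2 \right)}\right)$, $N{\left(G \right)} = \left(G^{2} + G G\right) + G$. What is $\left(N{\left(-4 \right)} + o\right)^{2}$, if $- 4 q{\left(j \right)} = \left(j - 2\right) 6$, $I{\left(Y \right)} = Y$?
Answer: $3969$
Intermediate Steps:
$N{\left(G \right)} = G + 2 G^{2}$ ($N{\left(G \right)} = \left(G^{2} + G^{2}\right) + G = 2 G^{2} + G = G + 2 G^{2}$)
$q{\left(j \right)} = 3 - \frac{3 j}{2}$ ($q{\left(j \right)} = - \frac{\left(j - 2\right) 6}{4} = - \frac{\left(-2 + j\right) 6}{4} = - \frac{-12 + 6 j}{4} = 3 - \frac{3 j}{2}$)
$o = 35$ ($o = 43 + \left(\left(-4 + \left(3 - 9\right)\right) + 2\right) = 43 + \left(\left(-4 - 6\right) + 2\right) = 43 + \left(-10 + 2\right) = 43 - 8 = 35$)
$\left(N{\left(-4 \right)} + o\right)^{2} = \left(- 4 \left(1 + 2 \left(-4\right)\right) + 35\right)^{2} = \left(- 4 \left(1 - 8\right) + 35\right)^{2} = \left(\left(-4\right) \left(-7\right) + 35\right)^{2} = \left(28 + 35\right)^{2} = 63^{2} = 3969$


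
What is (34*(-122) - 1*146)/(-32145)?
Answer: 4294/32145 ≈ 0.13358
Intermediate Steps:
(34*(-122) - 1*146)/(-32145) = (-4148 - 146)*(-1/32145) = -4294*(-1/32145) = 4294/32145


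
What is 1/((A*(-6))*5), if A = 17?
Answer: -1/510 ≈ -0.0019608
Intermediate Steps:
1/((A*(-6))*5) = 1/((17*(-6))*5) = 1/(-102*5) = 1/(-510) = -1/510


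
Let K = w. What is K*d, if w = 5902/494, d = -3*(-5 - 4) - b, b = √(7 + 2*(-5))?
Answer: 6129/19 - 227*I*√3/19 ≈ 322.58 - 20.693*I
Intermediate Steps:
b = I*√3 (b = √(7 - 10) = √(-3) = I*√3 ≈ 1.732*I)
d = 27 - I*√3 (d = -3*(-5 - 4) - I*√3 = -3*(-9) - I*√3 = 27 - I*√3 ≈ 27.0 - 1.732*I)
w = 227/19 (w = 5902*(1/494) = 227/19 ≈ 11.947)
K = 227/19 ≈ 11.947
K*d = 227*(27 - I*√3)/19 = 6129/19 - 227*I*√3/19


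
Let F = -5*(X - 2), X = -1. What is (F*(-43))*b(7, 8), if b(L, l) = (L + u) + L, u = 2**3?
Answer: -14190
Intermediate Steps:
u = 8
F = 15 (F = -5*(-1 - 2) = -5*(-3) = 15)
b(L, l) = 8 + 2*L (b(L, l) = (L + 8) + L = (8 + L) + L = 8 + 2*L)
(F*(-43))*b(7, 8) = (15*(-43))*(8 + 2*7) = -645*(8 + 14) = -645*22 = -14190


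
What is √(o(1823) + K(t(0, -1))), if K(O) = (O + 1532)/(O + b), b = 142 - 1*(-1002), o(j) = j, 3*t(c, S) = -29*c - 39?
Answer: 2*√583407123/1131 ≈ 42.712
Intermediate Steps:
t(c, S) = -13 - 29*c/3 (t(c, S) = (-29*c - 39)/3 = (-39 - 29*c)/3 = -13 - 29*c/3)
b = 1144 (b = 142 + 1002 = 1144)
K(O) = (1532 + O)/(1144 + O) (K(O) = (O + 1532)/(O + 1144) = (1532 + O)/(1144 + O))
√(o(1823) + K(t(0, -1))) = √(1823 + (1532 + (-13 - 29/3*0))/(1144 + (-13 - 29/3*0))) = √(1823 + (1532 + (-13 + 0))/(1144 + (-13 + 0))) = √(1823 + (1532 - 13)/(1144 - 13)) = √(1823 + 1519/1131) = √(2063332/1131) = 2*√583407123/1131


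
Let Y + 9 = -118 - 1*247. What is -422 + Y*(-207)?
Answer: 76996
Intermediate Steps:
Y = -374 (Y = -9 + (-118 - 1*247) = -9 + (-118 - 247) = -9 - 365 = -374)
-422 + Y*(-207) = -422 - 374*(-207) = -422 + 77418 = 76996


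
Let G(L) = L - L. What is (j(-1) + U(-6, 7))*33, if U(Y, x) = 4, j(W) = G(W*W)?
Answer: 132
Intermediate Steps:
G(L) = 0
j(W) = 0
(j(-1) + U(-6, 7))*33 = (0 + 4)*33 = 4*33 = 132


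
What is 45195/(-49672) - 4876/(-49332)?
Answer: -496839767/612604776 ≈ -0.81103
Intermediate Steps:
45195/(-49672) - 4876/(-49332) = 45195*(-1/49672) - 4876*(-1/49332) = -45195/49672 + 1219/12333 = -496839767/612604776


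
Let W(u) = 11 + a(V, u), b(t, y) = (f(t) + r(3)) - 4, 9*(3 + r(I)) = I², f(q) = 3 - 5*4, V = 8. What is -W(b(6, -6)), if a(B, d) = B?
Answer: -19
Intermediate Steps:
f(q) = -17 (f(q) = 3 - 20 = -17)
r(I) = -3 + I²/9
b(t, y) = -23 (b(t, y) = (-17 + (-3 + (⅑)*3²)) - 4 = (-17 + (-3 + (⅑)*9)) - 4 = (-17 + (-3 + 1)) - 4 = (-17 - 2) - 4 = -19 - 4 = -23)
W(u) = 19 (W(u) = 11 + 8 = 19)
-W(b(6, -6)) = -1*19 = -19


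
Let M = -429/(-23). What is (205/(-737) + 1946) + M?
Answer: 33298104/16951 ≈ 1964.4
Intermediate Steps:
M = 429/23 (M = -429*(-1/23) = 429/23 ≈ 18.652)
(205/(-737) + 1946) + M = (205/(-737) + 1946) + 429/23 = (205*(-1/737) + 1946) + 429/23 = (-205/737 + 1946) + 429/23 = 1433997/737 + 429/23 = 33298104/16951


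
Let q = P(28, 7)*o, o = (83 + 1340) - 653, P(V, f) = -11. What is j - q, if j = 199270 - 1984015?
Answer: -1776275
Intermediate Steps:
o = 770 (o = 1423 - 653 = 770)
j = -1784745
q = -8470 (q = -11*770 = -8470)
j - q = -1784745 - 1*(-8470) = -1784745 + 8470 = -1776275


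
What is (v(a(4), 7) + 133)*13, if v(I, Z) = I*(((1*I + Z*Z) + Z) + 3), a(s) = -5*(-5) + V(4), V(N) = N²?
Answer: 55029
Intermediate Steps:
a(s) = 41 (a(s) = -5*(-5) + 4² = 25 + 16 = 41)
v(I, Z) = I*(3 + I + Z + Z²) (v(I, Z) = I*(((I + Z²) + Z) + 3) = I*((I + Z + Z²) + 3) = I*(3 + I + Z + Z²))
(v(a(4), 7) + 133)*13 = (41*(3 + 41 + 7 + 7²) + 133)*13 = (41*(3 + 41 + 7 + 49) + 133)*13 = (41*100 + 133)*13 = (4100 + 133)*13 = 4233*13 = 55029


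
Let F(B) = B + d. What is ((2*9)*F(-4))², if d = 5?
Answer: 324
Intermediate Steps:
F(B) = 5 + B (F(B) = B + 5 = 5 + B)
((2*9)*F(-4))² = ((2*9)*(5 - 4))² = (18*1)² = 18² = 324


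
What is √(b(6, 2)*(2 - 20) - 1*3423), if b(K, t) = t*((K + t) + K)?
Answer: I*√3927 ≈ 62.666*I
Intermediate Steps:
b(K, t) = t*(t + 2*K)
√(b(6, 2)*(2 - 20) - 1*3423) = √((2*(2 + 2*6))*(2 - 20) - 1*3423) = √((2*(2 + 12))*(-18) - 3423) = √((2*14)*(-18) - 3423) = √(28*(-18) - 3423) = √(-504 - 3423) = √(-3927) = I*√3927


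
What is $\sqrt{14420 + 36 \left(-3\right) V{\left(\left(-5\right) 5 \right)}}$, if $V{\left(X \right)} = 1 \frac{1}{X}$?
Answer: $\frac{4 \sqrt{22538}}{5} \approx 120.1$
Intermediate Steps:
$V{\left(X \right)} = \frac{1}{X}$
$\sqrt{14420 + 36 \left(-3\right) V{\left(\left(-5\right) 5 \right)}} = \sqrt{14420 + \frac{36 \left(-3\right)}{\left(-5\right) 5}} = \sqrt{14420 - \frac{108}{-25}} = \sqrt{14420 - - \frac{108}{25}} = \sqrt{14420 + \frac{108}{25}} = \sqrt{\frac{360608}{25}} = \frac{4 \sqrt{22538}}{5}$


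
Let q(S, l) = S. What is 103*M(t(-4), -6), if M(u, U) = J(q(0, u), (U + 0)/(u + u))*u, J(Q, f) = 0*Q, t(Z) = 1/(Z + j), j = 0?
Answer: 0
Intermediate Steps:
t(Z) = 1/Z (t(Z) = 1/(Z + 0) = 1/Z)
J(Q, f) = 0
M(u, U) = 0 (M(u, U) = 0*u = 0)
103*M(t(-4), -6) = 103*0 = 0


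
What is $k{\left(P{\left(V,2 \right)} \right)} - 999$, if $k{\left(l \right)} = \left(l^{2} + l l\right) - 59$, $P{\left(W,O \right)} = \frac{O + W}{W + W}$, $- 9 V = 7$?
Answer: $- \frac{103563}{98} \approx -1056.8$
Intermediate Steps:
$V = - \frac{7}{9}$ ($V = \left(- \frac{1}{9}\right) 7 = - \frac{7}{9} \approx -0.77778$)
$P{\left(W,O \right)} = \frac{O + W}{2 W}$
$k{\left(l \right)} = -59 + 2 l^{2}$ ($k{\left(l \right)} = \left(l^{2} + l^{2}\right) - 59 = 2 l^{2} - 59 = -59 + 2 l^{2}$)
$k{\left(P{\left(V,2 \right)} \right)} - 999 = \left(-59 + 2 \left(\frac{2 - \frac{7}{9}}{2 \left(- \frac{7}{9}\right)}\right)^{2}\right) - 999 = \left(-59 + 2 \left(\frac{1}{2} \left(- \frac{9}{7}\right) \frac{11}{9}\right)^{2}\right) - 999 = \left(-59 + 2 \left(- \frac{11}{14}\right)^{2}\right) - 999 = \left(-59 + 2 \cdot \frac{121}{196}\right) - 999 = \left(-59 + \frac{121}{98}\right) - 999 = - \frac{5661}{98} - 999 = - \frac{103563}{98}$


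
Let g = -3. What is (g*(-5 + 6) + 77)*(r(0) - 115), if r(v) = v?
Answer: -8510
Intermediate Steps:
(g*(-5 + 6) + 77)*(r(0) - 115) = (-3*(-5 + 6) + 77)*(0 - 115) = (-3*1 + 77)*(-115) = (-3 + 77)*(-115) = 74*(-115) = -8510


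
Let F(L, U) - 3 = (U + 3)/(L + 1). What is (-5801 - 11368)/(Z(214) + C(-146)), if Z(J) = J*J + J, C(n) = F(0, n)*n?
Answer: -5723/22150 ≈ -0.25837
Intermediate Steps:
F(L, U) = 3 + (3 + U)/(1 + L) (F(L, U) = 3 + (U + 3)/(L + 1) = 3 + (3 + U)/(1 + L))
C(n) = n*(6 + n) (C(n) = ((6 + n + 3*0)/(1 + 0))*n = ((6 + n + 0)/1)*n = (1*(6 + n))*n = (6 + n)*n = n*(6 + n))
Z(J) = J + J² (Z(J) = J² + J = J + J²)
(-5801 - 11368)/(Z(214) + C(-146)) = (-5801 - 11368)/(214*(1 + 214) - 146*(6 - 146)) = -17169/(214*215 - 146*(-140)) = -17169/(46010 + 20440) = -17169/66450 = -17169*1/66450 = -5723/22150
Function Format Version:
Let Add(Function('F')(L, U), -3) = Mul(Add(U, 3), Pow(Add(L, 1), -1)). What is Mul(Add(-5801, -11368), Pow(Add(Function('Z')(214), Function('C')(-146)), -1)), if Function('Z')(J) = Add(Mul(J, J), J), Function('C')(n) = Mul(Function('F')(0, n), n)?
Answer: Rational(-5723, 22150) ≈ -0.25837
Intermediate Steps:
Function('F')(L, U) = Add(3, Mul(Pow(Add(1, L), -1), Add(3, U))) (Function('F')(L, U) = Add(3, Mul(Add(U, 3), Pow(Add(L, 1), -1))) = Add(3, Mul(Add(3, U), Pow(Add(1, L), -1))) = Add(3, Mul(Pow(Add(1, L), -1), Add(3, U))))
Function('C')(n) = Mul(n, Add(6, n)) (Function('C')(n) = Mul(Mul(Pow(Add(1, 0), -1), Add(6, n, Mul(3, 0))), n) = Mul(Mul(Pow(1, -1), Add(6, n, 0)), n) = Mul(Mul(1, Add(6, n)), n) = Mul(Add(6, n), n) = Mul(n, Add(6, n)))
Function('Z')(J) = Add(J, Pow(J, 2)) (Function('Z')(J) = Add(Pow(J, 2), J) = Add(J, Pow(J, 2)))
Mul(Add(-5801, -11368), Pow(Add(Function('Z')(214), Function('C')(-146)), -1)) = Mul(Add(-5801, -11368), Pow(Add(Mul(214, Add(1, 214)), Mul(-146, Add(6, -146))), -1)) = Mul(-17169, Pow(Add(Mul(214, 215), Mul(-146, -140)), -1)) = Mul(-17169, Pow(Add(46010, 20440), -1)) = Mul(-17169, Pow(66450, -1)) = Mul(-17169, Rational(1, 66450)) = Rational(-5723, 22150)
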